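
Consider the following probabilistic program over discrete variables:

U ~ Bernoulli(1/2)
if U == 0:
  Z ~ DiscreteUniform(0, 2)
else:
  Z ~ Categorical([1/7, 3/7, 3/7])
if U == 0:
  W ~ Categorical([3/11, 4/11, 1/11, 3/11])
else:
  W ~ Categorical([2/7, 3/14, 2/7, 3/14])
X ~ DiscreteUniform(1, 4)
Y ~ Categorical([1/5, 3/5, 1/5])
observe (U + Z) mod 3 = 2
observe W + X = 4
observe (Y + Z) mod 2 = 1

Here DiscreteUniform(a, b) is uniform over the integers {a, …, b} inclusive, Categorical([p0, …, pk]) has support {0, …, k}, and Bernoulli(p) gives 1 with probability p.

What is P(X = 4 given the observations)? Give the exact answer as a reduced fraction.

Enumerate traces; 12 have nonzero weight after conditioning:
  (U=0, Z=2, W=0, X=4, Y=1) weight 3/440
  (U=0, Z=2, W=1, X=3, Y=1) weight 1/110
  (U=0, Z=2, W=2, X=2, Y=1) weight 1/440
  (U=0, Z=2, W=3, X=1, Y=1) weight 3/440
  (U=1, Z=1, W=0, X=4, Y=0) weight 3/980
  (U=1, Z=1, W=0, X=4, Y=2) weight 3/980
  (U=1, Z=1, W=1, X=3, Y=0) weight 9/3920
  (U=1, Z=1, W=1, X=3, Y=2) weight 9/3920
  … 4 more
Group by X:
  weight(X=1) = 123/10780
  weight(X=2) = 181/21560
  weight(X=3) = 59/4312
  weight(X=4) = 279/21560
Total weight = 123/10780 + 181/21560 + 59/4312 + 279/21560 = 13/280
P(X=1 | obs) = 123/10780 / 13/280 = 246/1001
P(X=2 | obs) = 181/21560 / 13/280 = 181/1001
P(X=3 | obs) = 59/4312 / 13/280 = 295/1001
P(X=4 | obs) = 279/21560 / 13/280 = 279/1001

P(X = 4 | obs) = 279/1001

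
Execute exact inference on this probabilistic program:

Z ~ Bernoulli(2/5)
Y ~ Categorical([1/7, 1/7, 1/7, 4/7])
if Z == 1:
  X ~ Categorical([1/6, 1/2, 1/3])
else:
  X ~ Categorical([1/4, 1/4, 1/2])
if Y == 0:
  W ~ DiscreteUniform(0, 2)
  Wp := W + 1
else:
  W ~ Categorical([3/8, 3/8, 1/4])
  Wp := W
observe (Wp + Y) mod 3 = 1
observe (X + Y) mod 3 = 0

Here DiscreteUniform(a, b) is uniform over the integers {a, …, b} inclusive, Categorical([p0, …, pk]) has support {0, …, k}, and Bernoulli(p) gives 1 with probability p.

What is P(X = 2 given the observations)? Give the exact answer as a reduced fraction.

P(X = 2 | obs) = 117/466

Enumerate traces; 8 have nonzero weight after conditioning:
  (Z=0, Y=0, X=0, W=0) weight 1/140
  (Z=0, Y=1, X=2, W=0) weight 9/560
  (Z=0, Y=2, X=1, W=2) weight 3/560
  (Z=0, Y=3, X=0, W=1) weight 9/280
  (Z=1, Y=0, X=0, W=0) weight 1/315
  (Z=1, Y=1, X=2, W=0) weight 1/140
  (Z=1, Y=2, X=1, W=2) weight 1/140
  (Z=1, Y=3, X=0, W=1) weight 1/70
Group by X:
  weight(X=0) = 143/2520
  weight(X=1) = 1/80
  weight(X=2) = 13/560
Total weight = 143/2520 + 1/80 + 13/560 = 233/2520
P(X=0 | obs) = 143/2520 / 233/2520 = 143/233
P(X=1 | obs) = 1/80 / 233/2520 = 63/466
P(X=2 | obs) = 13/560 / 233/2520 = 117/466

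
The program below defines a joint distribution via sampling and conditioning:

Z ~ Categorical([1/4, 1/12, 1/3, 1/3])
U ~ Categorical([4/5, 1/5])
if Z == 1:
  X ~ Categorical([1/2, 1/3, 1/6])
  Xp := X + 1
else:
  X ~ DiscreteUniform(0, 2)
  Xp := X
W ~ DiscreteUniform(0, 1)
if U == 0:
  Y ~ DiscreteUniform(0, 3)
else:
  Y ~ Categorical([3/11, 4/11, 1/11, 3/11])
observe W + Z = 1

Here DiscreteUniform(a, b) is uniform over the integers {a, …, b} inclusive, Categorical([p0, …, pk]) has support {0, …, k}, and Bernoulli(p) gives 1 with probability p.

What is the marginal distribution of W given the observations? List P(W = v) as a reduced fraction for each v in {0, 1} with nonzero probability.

Enumerate traces; 48 have nonzero weight after conditioning:
  (Z=0, U=0, X=0, W=1, Y=0) weight 1/120
  (Z=0, U=0, X=0, W=1, Y=1) weight 1/120
  (Z=0, U=0, X=0, W=1, Y=2) weight 1/120
  (Z=0, U=0, X=0, W=1, Y=3) weight 1/120
  (Z=0, U=0, X=1, W=1, Y=0) weight 1/120
  (Z=0, U=0, X=1, W=1, Y=1) weight 1/120
  (Z=0, U=0, X=1, W=1, Y=2) weight 1/120
  (Z=0, U=0, X=1, W=1, Y=3) weight 1/120
  (Z=1, U=0, X=0, W=0, Y=0) weight 1/240
  … 39 more
Group by W:
  weight(W=0) = 1/24
  weight(W=1) = 1/8
Total weight = 1/24 + 1/8 = 1/6
P(W=0 | obs) = 1/24 / 1/6 = 1/4
P(W=1 | obs) = 1/8 / 1/6 = 3/4

P(W=0) = 1/4, P(W=1) = 3/4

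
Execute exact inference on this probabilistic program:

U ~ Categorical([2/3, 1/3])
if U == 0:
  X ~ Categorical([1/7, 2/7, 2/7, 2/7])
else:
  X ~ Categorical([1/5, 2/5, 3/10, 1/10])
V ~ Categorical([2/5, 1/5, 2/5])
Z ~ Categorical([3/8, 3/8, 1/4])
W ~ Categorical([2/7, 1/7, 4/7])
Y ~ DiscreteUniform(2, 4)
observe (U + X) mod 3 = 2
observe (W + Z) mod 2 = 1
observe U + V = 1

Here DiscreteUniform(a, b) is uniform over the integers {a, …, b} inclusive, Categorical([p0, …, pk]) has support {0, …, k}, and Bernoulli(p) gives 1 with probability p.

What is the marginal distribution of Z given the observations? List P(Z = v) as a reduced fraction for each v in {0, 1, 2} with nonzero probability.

Enumerate traces; 24 have nonzero weight after conditioning:
  (U=0, X=2, V=1, Z=0, W=1, Y=2) weight 1/1470
  (U=0, X=2, V=1, Z=0, W=1, Y=3) weight 1/1470
  (U=0, X=2, V=1, Z=0, W=1, Y=4) weight 1/1470
  (U=0, X=2, V=1, Z=1, W=0, Y=2) weight 1/735
  (U=0, X=2, V=1, Z=1, W=0, Y=3) weight 1/735
  (U=0, X=2, V=1, Z=1, W=0, Y=4) weight 1/735
  (U=0, X=2, V=1, Z=1, W=2, Y=2) weight 2/735
  (U=0, X=2, V=1, Z=1, W=2, Y=3) weight 2/735
  (U=0, X=2, V=1, Z=2, W=1, Y=2) weight 1/2205
  … 15 more
Group by Z:
  weight(Z=0) = 6/1225
  weight(Z=1) = 36/1225
  weight(Z=2) = 4/1225
Total weight = 6/1225 + 36/1225 + 4/1225 = 46/1225
P(Z=0 | obs) = 6/1225 / 46/1225 = 3/23
P(Z=1 | obs) = 36/1225 / 46/1225 = 18/23
P(Z=2 | obs) = 4/1225 / 46/1225 = 2/23

P(Z=0) = 3/23, P(Z=1) = 18/23, P(Z=2) = 2/23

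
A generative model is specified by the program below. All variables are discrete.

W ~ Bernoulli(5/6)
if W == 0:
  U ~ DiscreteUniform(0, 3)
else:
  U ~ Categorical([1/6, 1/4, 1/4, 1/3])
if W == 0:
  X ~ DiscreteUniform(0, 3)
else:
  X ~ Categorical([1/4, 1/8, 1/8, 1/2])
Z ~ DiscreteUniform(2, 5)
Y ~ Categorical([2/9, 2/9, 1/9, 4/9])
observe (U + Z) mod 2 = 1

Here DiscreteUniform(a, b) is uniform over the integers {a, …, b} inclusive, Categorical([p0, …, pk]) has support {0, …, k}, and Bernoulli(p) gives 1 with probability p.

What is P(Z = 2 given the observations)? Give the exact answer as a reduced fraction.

P(Z = 2 | obs) = 41/144

Enumerate traces; 256 have nonzero weight after conditioning:
  (W=0, U=0, X=0, Z=3, Y=0) weight 1/1728
  (W=0, U=0, X=0, Z=3, Y=1) weight 1/1728
  (W=0, U=0, X=0, Z=3, Y=2) weight 1/3456
  (W=0, U=0, X=0, Z=3, Y=3) weight 1/864
  (W=0, U=0, X=0, Z=5, Y=0) weight 1/1728
  (W=0, U=0, X=0, Z=5, Y=1) weight 1/1728
  (W=0, U=0, X=0, Z=5, Y=2) weight 1/3456
  (W=0, U=0, X=0, Z=5, Y=3) weight 1/864
  (W=0, U=1, X=0, Z=2, Y=0) weight 1/1728
  (W=0, U=1, X=0, Z=4, Y=0) weight 1/1728
  … 246 more
Group by Z:
  weight(Z=2) = 41/288
  weight(Z=3) = 31/288
  weight(Z=4) = 41/288
  weight(Z=5) = 31/288
Total weight = 41/288 + 31/288 + 41/288 + 31/288 = 1/2
P(Z=2 | obs) = 41/288 / 1/2 = 41/144
P(Z=3 | obs) = 31/288 / 1/2 = 31/144
P(Z=4 | obs) = 41/288 / 1/2 = 41/144
P(Z=5 | obs) = 31/288 / 1/2 = 31/144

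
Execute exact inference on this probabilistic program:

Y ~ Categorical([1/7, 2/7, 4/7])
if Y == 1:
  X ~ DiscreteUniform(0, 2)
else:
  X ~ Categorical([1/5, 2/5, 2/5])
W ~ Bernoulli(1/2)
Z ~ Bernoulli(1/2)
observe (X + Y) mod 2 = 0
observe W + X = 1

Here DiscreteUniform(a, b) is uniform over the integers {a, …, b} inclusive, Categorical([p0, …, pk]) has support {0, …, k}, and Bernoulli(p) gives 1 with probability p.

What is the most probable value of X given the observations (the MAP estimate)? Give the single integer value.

argmax_v P(X = v | obs) = 0

Enumerate traces; 6 have nonzero weight after conditioning:
  (Y=0, X=0, W=1, Z=0) weight 1/140
  (Y=0, X=0, W=1, Z=1) weight 1/140
  (Y=1, X=1, W=0, Z=0) weight 1/42
  (Y=1, X=1, W=0, Z=1) weight 1/42
  (Y=2, X=0, W=1, Z=0) weight 1/35
  (Y=2, X=0, W=1, Z=1) weight 1/35
Group by X:
  weight(X=0) = 1/14
  weight(X=1) = 1/21
Total weight = 1/14 + 1/21 = 5/42
P(X=0 | obs) = 1/14 / 5/42 = 3/5
P(X=1 | obs) = 1/21 / 5/42 = 2/5
argmax = 0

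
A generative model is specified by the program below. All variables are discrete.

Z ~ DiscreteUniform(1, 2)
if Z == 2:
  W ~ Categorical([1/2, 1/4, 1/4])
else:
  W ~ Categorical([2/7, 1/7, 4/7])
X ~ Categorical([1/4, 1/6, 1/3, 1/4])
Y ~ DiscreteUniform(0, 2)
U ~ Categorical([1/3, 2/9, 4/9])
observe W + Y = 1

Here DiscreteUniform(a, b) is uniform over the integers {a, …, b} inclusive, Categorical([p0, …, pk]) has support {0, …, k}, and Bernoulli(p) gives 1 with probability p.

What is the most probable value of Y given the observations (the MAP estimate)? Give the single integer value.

argmax_v P(Y = v | obs) = 1

Enumerate traces; 48 have nonzero weight after conditioning:
  (Z=1, W=0, X=0, Y=1, U=0) weight 1/252
  (Z=1, W=0, X=0, Y=1, U=1) weight 1/378
  (Z=1, W=0, X=0, Y=1, U=2) weight 1/189
  (Z=1, W=0, X=1, Y=1, U=0) weight 1/378
  (Z=1, W=0, X=1, Y=1, U=1) weight 1/567
  (Z=1, W=0, X=1, Y=1, U=2) weight 2/567
  (Z=1, W=0, X=2, Y=1, U=0) weight 1/189
  (Z=1, W=0, X=2, Y=1, U=1) weight 2/567
  (Z=1, W=1, X=0, Y=0, U=0) weight 1/504
  … 39 more
Group by Y:
  weight(Y=0) = 11/168
  weight(Y=1) = 11/84
Total weight = 11/168 + 11/84 = 11/56
P(Y=0 | obs) = 11/168 / 11/56 = 1/3
P(Y=1 | obs) = 11/84 / 11/56 = 2/3
argmax = 1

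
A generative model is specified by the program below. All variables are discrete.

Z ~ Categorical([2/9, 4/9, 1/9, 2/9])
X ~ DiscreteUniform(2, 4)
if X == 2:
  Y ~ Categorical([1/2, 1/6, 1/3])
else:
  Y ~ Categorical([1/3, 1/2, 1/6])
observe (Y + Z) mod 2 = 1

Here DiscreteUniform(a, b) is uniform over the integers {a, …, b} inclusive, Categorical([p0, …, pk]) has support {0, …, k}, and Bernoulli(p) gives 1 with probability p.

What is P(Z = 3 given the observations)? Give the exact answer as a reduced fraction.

Enumerate traces; 18 have nonzero weight after conditioning:
  (Z=0, X=2, Y=1) weight 1/81
  (Z=0, X=3, Y=1) weight 1/27
  (Z=0, X=4, Y=1) weight 1/27
  (Z=1, X=2, Y=0) weight 2/27
  (Z=1, X=2, Y=2) weight 4/81
  (Z=1, X=3, Y=0) weight 4/81
  (Z=1, X=3, Y=2) weight 2/81
  (Z=1, X=4, Y=0) weight 4/81
  (Z=2, X=2, Y=1) weight 1/162
  (Z=3, X=2, Y=0) weight 1/27
  … 8 more
Group by Z:
  weight(Z=0) = 7/81
  weight(Z=1) = 22/81
  weight(Z=2) = 7/162
  weight(Z=3) = 11/81
Total weight = 7/81 + 22/81 + 7/162 + 11/81 = 29/54
P(Z=0 | obs) = 7/81 / 29/54 = 14/87
P(Z=1 | obs) = 22/81 / 29/54 = 44/87
P(Z=2 | obs) = 7/162 / 29/54 = 7/87
P(Z=3 | obs) = 11/81 / 29/54 = 22/87

P(Z = 3 | obs) = 22/87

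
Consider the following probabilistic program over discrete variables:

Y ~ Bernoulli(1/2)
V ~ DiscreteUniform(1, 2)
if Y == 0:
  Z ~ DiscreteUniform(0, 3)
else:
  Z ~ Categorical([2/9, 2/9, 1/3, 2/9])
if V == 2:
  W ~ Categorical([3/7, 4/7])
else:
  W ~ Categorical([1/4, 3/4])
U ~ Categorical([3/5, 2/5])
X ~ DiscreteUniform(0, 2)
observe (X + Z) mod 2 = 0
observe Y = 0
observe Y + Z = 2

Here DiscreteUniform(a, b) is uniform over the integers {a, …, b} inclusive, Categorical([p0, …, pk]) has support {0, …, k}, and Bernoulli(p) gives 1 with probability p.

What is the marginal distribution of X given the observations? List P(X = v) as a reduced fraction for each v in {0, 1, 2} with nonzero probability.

Enumerate traces; 16 have nonzero weight after conditioning:
  (Y=0, V=1, Z=2, W=0, U=0, X=0) weight 1/320
  (Y=0, V=1, Z=2, W=0, U=0, X=2) weight 1/320
  (Y=0, V=1, Z=2, W=0, U=1, X=0) weight 1/480
  (Y=0, V=1, Z=2, W=0, U=1, X=2) weight 1/480
  (Y=0, V=1, Z=2, W=1, U=0, X=0) weight 3/320
  (Y=0, V=1, Z=2, W=1, U=0, X=2) weight 3/320
  (Y=0, V=1, Z=2, W=1, U=1, X=0) weight 1/160
  (Y=0, V=1, Z=2, W=1, U=1, X=2) weight 1/160
  … 8 more
Group by X:
  weight(X=0) = 1/24
  weight(X=2) = 1/24
Total weight = 1/24 + 1/24 = 1/12
P(X=0 | obs) = 1/24 / 1/12 = 1/2
P(X=2 | obs) = 1/24 / 1/12 = 1/2

P(X=0) = 1/2, P(X=2) = 1/2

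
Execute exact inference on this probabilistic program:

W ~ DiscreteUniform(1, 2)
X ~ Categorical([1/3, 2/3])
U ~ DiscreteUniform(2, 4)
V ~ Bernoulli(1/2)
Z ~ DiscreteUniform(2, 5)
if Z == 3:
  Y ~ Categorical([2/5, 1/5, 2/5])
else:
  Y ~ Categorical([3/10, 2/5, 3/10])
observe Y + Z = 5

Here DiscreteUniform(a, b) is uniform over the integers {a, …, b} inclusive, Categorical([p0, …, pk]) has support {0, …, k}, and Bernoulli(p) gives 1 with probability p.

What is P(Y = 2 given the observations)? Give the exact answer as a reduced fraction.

Enumerate traces; 72 have nonzero weight after conditioning:
  (W=1, X=0, U=2, V=0, Z=3, Y=2) weight 1/360
  (W=1, X=0, U=2, V=0, Z=4, Y=1) weight 1/360
  (W=1, X=0, U=2, V=0, Z=5, Y=0) weight 1/480
  (W=1, X=0, U=2, V=1, Z=3, Y=2) weight 1/360
  (W=1, X=0, U=2, V=1, Z=4, Y=1) weight 1/360
  (W=1, X=0, U=2, V=1, Z=5, Y=0) weight 1/480
  (W=1, X=0, U=3, V=0, Z=3, Y=2) weight 1/360
  (W=1, X=0, U=3, V=0, Z=4, Y=1) weight 1/360
  … 64 more
Group by Y:
  weight(Y=0) = 3/40
  weight(Y=1) = 1/10
  weight(Y=2) = 1/10
Total weight = 3/40 + 1/10 + 1/10 = 11/40
P(Y=0 | obs) = 3/40 / 11/40 = 3/11
P(Y=1 | obs) = 1/10 / 11/40 = 4/11
P(Y=2 | obs) = 1/10 / 11/40 = 4/11

P(Y = 2 | obs) = 4/11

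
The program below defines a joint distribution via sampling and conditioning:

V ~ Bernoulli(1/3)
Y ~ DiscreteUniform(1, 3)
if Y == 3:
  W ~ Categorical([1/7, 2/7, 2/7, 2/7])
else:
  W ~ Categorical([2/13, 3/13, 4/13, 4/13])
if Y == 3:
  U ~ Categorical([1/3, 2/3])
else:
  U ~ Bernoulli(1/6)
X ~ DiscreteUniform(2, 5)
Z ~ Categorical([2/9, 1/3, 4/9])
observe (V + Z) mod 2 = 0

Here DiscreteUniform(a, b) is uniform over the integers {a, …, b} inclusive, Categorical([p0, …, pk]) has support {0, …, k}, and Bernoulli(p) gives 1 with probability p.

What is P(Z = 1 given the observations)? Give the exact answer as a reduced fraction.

Enumerate traces; 288 have nonzero weight after conditioning:
  (V=0, Y=1, W=0, U=0, X=2, Z=0) weight 5/3159
  (V=0, Y=1, W=0, U=0, X=2, Z=2) weight 10/3159
  (V=0, Y=1, W=0, U=0, X=3, Z=0) weight 5/3159
  (V=0, Y=1, W=0, U=0, X=3, Z=2) weight 10/3159
  (V=0, Y=1, W=0, U=0, X=4, Z=0) weight 5/3159
  (V=0, Y=1, W=0, U=0, X=4, Z=2) weight 10/3159
  (V=0, Y=1, W=0, U=0, X=5, Z=0) weight 5/3159
  (V=0, Y=1, W=0, U=0, X=5, Z=2) weight 10/3159
  (V=1, Y=1, W=0, U=0, X=2, Z=1) weight 5/4212
  … 279 more
Group by Z:
  weight(Z=0) = 4/27
  weight(Z=1) = 1/9
  weight(Z=2) = 8/27
Total weight = 4/27 + 1/9 + 8/27 = 5/9
P(Z=0 | obs) = 4/27 / 5/9 = 4/15
P(Z=1 | obs) = 1/9 / 5/9 = 1/5
P(Z=2 | obs) = 8/27 / 5/9 = 8/15

P(Z = 1 | obs) = 1/5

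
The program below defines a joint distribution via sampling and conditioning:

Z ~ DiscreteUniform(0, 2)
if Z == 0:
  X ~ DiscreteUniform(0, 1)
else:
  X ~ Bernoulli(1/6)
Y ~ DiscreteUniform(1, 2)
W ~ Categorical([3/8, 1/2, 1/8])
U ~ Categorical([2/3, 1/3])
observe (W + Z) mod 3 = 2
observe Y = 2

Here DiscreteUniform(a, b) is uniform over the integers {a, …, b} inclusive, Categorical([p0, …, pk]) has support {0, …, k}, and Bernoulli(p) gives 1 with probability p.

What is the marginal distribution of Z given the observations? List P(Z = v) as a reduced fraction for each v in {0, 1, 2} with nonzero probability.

Enumerate traces; 12 have nonzero weight after conditioning:
  (Z=0, X=0, Y=2, W=2, U=0) weight 1/144
  (Z=0, X=0, Y=2, W=2, U=1) weight 1/288
  (Z=0, X=1, Y=2, W=2, U=0) weight 1/144
  (Z=0, X=1, Y=2, W=2, U=1) weight 1/288
  (Z=1, X=0, Y=2, W=1, U=0) weight 5/108
  (Z=1, X=0, Y=2, W=1, U=1) weight 5/216
  (Z=1, X=1, Y=2, W=1, U=0) weight 1/108
  (Z=1, X=1, Y=2, W=1, U=1) weight 1/216
  (Z=2, X=0, Y=2, W=0, U=0) weight 5/144
  … 3 more
Group by Z:
  weight(Z=0) = 1/48
  weight(Z=1) = 1/12
  weight(Z=2) = 1/16
Total weight = 1/48 + 1/12 + 1/16 = 1/6
P(Z=0 | obs) = 1/48 / 1/6 = 1/8
P(Z=1 | obs) = 1/12 / 1/6 = 1/2
P(Z=2 | obs) = 1/16 / 1/6 = 3/8

P(Z=0) = 1/8, P(Z=1) = 1/2, P(Z=2) = 3/8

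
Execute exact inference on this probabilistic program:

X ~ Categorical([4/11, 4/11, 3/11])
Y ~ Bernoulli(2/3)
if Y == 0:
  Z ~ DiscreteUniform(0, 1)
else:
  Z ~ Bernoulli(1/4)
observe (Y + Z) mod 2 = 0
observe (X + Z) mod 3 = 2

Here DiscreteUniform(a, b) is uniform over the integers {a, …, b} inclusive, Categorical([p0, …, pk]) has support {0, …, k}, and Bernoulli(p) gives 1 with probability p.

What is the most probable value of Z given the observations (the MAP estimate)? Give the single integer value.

argmax_v P(Z = v | obs) = 1

Enumerate traces; 2 have nonzero weight after conditioning:
  (X=1, Y=1, Z=1) weight 2/33
  (X=2, Y=0, Z=0) weight 1/22
Group by Z:
  weight(Z=0) = 1/22
  weight(Z=1) = 2/33
Total weight = 1/22 + 2/33 = 7/66
P(Z=0 | obs) = 1/22 / 7/66 = 3/7
P(Z=1 | obs) = 2/33 / 7/66 = 4/7
argmax = 1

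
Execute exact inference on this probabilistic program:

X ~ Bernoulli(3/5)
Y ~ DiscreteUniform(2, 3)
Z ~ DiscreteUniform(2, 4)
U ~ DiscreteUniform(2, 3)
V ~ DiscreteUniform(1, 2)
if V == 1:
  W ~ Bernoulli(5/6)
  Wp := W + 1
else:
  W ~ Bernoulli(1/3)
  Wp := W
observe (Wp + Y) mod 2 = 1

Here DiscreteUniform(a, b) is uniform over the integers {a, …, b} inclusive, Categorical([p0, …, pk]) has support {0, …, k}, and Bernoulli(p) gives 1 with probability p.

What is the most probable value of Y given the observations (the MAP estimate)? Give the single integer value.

Enumerate traces; 48 have nonzero weight after conditioning:
  (X=0, Y=2, Z=2, U=2, V=1, W=0) weight 1/360
  (X=0, Y=2, Z=2, U=2, V=2, W=1) weight 1/180
  (X=0, Y=2, Z=2, U=3, V=1, W=0) weight 1/360
  (X=0, Y=2, Z=2, U=3, V=2, W=1) weight 1/180
  (X=0, Y=2, Z=3, U=2, V=1, W=0) weight 1/360
  (X=0, Y=2, Z=3, U=2, V=2, W=1) weight 1/180
  (X=0, Y=2, Z=3, U=3, V=1, W=0) weight 1/360
  (X=0, Y=2, Z=3, U=3, V=2, W=1) weight 1/180
  (X=0, Y=3, Z=2, U=2, V=1, W=1) weight 1/72
  … 39 more
Group by Y:
  weight(Y=2) = 1/8
  weight(Y=3) = 3/8
Total weight = 1/8 + 3/8 = 1/2
P(Y=2 | obs) = 1/8 / 1/2 = 1/4
P(Y=3 | obs) = 3/8 / 1/2 = 3/4
argmax = 3

argmax_v P(Y = v | obs) = 3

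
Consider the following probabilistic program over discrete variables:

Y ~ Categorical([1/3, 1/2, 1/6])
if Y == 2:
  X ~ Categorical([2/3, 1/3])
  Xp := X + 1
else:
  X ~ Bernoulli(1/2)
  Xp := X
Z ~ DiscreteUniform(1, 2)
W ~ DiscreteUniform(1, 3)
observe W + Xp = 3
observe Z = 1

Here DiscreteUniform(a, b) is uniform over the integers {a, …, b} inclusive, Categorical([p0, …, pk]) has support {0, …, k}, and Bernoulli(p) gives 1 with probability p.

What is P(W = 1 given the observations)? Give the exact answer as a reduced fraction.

P(W = 1 | obs) = 1/18

Enumerate traces; 6 have nonzero weight after conditioning:
  (Y=0, X=0, Z=1, W=3) weight 1/36
  (Y=0, X=1, Z=1, W=2) weight 1/36
  (Y=1, X=0, Z=1, W=3) weight 1/24
  (Y=1, X=1, Z=1, W=2) weight 1/24
  (Y=2, X=0, Z=1, W=2) weight 1/54
  (Y=2, X=1, Z=1, W=1) weight 1/108
Group by W:
  weight(W=1) = 1/108
  weight(W=2) = 19/216
  weight(W=3) = 5/72
Total weight = 1/108 + 19/216 + 5/72 = 1/6
P(W=1 | obs) = 1/108 / 1/6 = 1/18
P(W=2 | obs) = 19/216 / 1/6 = 19/36
P(W=3 | obs) = 5/72 / 1/6 = 5/12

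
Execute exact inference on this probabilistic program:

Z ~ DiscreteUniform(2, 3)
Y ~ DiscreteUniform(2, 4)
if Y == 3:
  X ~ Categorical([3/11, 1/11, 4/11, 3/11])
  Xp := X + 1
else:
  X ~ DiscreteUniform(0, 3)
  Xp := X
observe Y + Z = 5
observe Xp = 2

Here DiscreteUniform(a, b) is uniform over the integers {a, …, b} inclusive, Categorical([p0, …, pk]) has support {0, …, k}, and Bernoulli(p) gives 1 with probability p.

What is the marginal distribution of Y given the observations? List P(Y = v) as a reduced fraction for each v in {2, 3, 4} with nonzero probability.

Enumerate traces; 2 have nonzero weight after conditioning:
  (Z=2, Y=3, X=1) weight 1/66
  (Z=3, Y=2, X=2) weight 1/24
Group by Y:
  weight(Y=2) = 1/24
  weight(Y=3) = 1/66
Total weight = 1/24 + 1/66 = 5/88
P(Y=2 | obs) = 1/24 / 5/88 = 11/15
P(Y=3 | obs) = 1/66 / 5/88 = 4/15

P(Y=2) = 11/15, P(Y=3) = 4/15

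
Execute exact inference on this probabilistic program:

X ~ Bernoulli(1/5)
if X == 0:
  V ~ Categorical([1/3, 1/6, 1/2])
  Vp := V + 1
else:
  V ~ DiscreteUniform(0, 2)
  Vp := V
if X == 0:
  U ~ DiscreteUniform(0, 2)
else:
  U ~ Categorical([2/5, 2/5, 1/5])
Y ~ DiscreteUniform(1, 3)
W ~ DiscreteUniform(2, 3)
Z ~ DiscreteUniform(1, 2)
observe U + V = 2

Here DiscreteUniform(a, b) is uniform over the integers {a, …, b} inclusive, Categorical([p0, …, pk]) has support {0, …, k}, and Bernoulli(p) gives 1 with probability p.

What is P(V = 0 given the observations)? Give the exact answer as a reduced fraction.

Enumerate traces; 72 have nonzero weight after conditioning:
  (X=0, V=0, U=2, Y=1, W=2, Z=1) weight 1/135
  (X=0, V=0, U=2, Y=1, W=2, Z=2) weight 1/135
  (X=0, V=0, U=2, Y=1, W=3, Z=1) weight 1/135
  (X=0, V=0, U=2, Y=1, W=3, Z=2) weight 1/135
  (X=0, V=0, U=2, Y=2, W=2, Z=1) weight 1/135
  (X=0, V=0, U=2, Y=2, W=2, Z=2) weight 1/135
  (X=0, V=0, U=2, Y=2, W=3, Z=1) weight 1/135
  (X=0, V=0, U=2, Y=2, W=3, Z=2) weight 1/135
  (X=0, V=1, U=1, Y=1, W=2, Z=1) weight 1/270
  (X=0, V=2, U=0, Y=1, W=2, Z=1) weight 1/90
  … 62 more
Group by V:
  weight(V=0) = 23/225
  weight(V=1) = 16/225
  weight(V=2) = 4/25
Total weight = 23/225 + 16/225 + 4/25 = 1/3
P(V=0 | obs) = 23/225 / 1/3 = 23/75
P(V=1 | obs) = 16/225 / 1/3 = 16/75
P(V=2 | obs) = 4/25 / 1/3 = 12/25

P(V = 0 | obs) = 23/75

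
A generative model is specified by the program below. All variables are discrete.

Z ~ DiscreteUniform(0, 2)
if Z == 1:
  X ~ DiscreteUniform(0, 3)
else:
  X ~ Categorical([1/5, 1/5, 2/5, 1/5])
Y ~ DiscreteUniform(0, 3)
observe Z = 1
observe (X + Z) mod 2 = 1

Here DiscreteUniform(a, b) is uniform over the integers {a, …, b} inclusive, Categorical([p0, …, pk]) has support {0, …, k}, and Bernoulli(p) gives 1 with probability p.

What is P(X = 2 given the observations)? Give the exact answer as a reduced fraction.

Enumerate traces; 8 have nonzero weight after conditioning:
  (Z=1, X=0, Y=0) weight 1/48
  (Z=1, X=0, Y=1) weight 1/48
  (Z=1, X=0, Y=2) weight 1/48
  (Z=1, X=0, Y=3) weight 1/48
  (Z=1, X=2, Y=0) weight 1/48
  (Z=1, X=2, Y=1) weight 1/48
  (Z=1, X=2, Y=2) weight 1/48
  (Z=1, X=2, Y=3) weight 1/48
Group by X:
  weight(X=0) = 1/12
  weight(X=2) = 1/12
Total weight = 1/12 + 1/12 = 1/6
P(X=0 | obs) = 1/12 / 1/6 = 1/2
P(X=2 | obs) = 1/12 / 1/6 = 1/2

P(X = 2 | obs) = 1/2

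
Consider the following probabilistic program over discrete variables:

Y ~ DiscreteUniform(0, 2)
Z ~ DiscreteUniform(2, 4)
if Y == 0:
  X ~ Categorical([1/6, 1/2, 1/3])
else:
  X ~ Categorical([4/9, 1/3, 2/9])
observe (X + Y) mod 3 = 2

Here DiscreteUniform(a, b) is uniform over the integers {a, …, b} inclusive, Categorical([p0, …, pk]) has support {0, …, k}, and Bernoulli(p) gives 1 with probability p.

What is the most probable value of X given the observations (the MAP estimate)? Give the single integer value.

argmax_v P(X = v | obs) = 0

Enumerate traces; 9 have nonzero weight after conditioning:
  (Y=0, Z=2, X=2) weight 1/27
  (Y=0, Z=3, X=2) weight 1/27
  (Y=0, Z=4, X=2) weight 1/27
  (Y=1, Z=2, X=1) weight 1/27
  (Y=1, Z=3, X=1) weight 1/27
  (Y=1, Z=4, X=1) weight 1/27
  (Y=2, Z=2, X=0) weight 4/81
  (Y=2, Z=3, X=0) weight 4/81
  … 1 more
Group by X:
  weight(X=0) = 4/27
  weight(X=1) = 1/9
  weight(X=2) = 1/9
Total weight = 4/27 + 1/9 + 1/9 = 10/27
P(X=0 | obs) = 4/27 / 10/27 = 2/5
P(X=1 | obs) = 1/9 / 10/27 = 3/10
P(X=2 | obs) = 1/9 / 10/27 = 3/10
argmax = 0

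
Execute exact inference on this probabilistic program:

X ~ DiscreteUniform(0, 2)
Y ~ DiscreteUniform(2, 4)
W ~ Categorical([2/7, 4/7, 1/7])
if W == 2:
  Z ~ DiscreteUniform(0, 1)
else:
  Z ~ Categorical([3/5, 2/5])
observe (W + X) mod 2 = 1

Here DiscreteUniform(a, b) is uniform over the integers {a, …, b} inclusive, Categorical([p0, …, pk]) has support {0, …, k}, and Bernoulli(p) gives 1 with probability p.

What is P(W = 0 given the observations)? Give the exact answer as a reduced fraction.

Enumerate traces; 24 have nonzero weight after conditioning:
  (X=0, Y=2, W=1, Z=0) weight 4/105
  (X=0, Y=2, W=1, Z=1) weight 8/315
  (X=0, Y=3, W=1, Z=0) weight 4/105
  (X=0, Y=3, W=1, Z=1) weight 8/315
  (X=0, Y=4, W=1, Z=0) weight 4/105
  (X=0, Y=4, W=1, Z=1) weight 8/315
  (X=1, Y=2, W=0, Z=0) weight 2/105
  (X=1, Y=2, W=0, Z=1) weight 4/315
  (X=1, Y=2, W=2, Z=0) weight 1/126
  … 15 more
Group by W:
  weight(W=0) = 2/21
  weight(W=1) = 8/21
  weight(W=2) = 1/21
Total weight = 2/21 + 8/21 + 1/21 = 11/21
P(W=0 | obs) = 2/21 / 11/21 = 2/11
P(W=1 | obs) = 8/21 / 11/21 = 8/11
P(W=2 | obs) = 1/21 / 11/21 = 1/11

P(W = 0 | obs) = 2/11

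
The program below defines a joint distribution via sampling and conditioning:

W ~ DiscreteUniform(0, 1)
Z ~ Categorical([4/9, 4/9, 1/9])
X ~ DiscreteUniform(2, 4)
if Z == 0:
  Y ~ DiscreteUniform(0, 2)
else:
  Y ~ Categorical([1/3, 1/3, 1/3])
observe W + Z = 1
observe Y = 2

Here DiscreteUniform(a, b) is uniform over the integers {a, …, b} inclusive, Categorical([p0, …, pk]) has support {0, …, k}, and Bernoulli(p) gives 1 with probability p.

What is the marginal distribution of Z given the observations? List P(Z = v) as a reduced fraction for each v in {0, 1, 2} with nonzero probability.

P(Z=0) = 1/2, P(Z=1) = 1/2

Enumerate traces; 6 have nonzero weight after conditioning:
  (W=0, Z=1, X=2, Y=2) weight 2/81
  (W=0, Z=1, X=3, Y=2) weight 2/81
  (W=0, Z=1, X=4, Y=2) weight 2/81
  (W=1, Z=0, X=2, Y=2) weight 2/81
  (W=1, Z=0, X=3, Y=2) weight 2/81
  (W=1, Z=0, X=4, Y=2) weight 2/81
Group by Z:
  weight(Z=0) = 2/27
  weight(Z=1) = 2/27
Total weight = 2/27 + 2/27 = 4/27
P(Z=0 | obs) = 2/27 / 4/27 = 1/2
P(Z=1 | obs) = 2/27 / 4/27 = 1/2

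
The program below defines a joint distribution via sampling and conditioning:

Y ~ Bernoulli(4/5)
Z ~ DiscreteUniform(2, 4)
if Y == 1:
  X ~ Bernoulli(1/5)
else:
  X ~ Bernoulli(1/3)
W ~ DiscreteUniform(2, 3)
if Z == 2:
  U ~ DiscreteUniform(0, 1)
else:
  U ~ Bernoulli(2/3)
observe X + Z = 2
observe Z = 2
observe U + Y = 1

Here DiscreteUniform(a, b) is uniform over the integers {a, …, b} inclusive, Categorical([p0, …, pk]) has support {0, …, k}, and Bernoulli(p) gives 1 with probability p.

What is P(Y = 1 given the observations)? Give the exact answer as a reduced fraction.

Enumerate traces; 4 have nonzero weight after conditioning:
  (Y=0, Z=2, X=0, W=2, U=1) weight 1/90
  (Y=0, Z=2, X=0, W=3, U=1) weight 1/90
  (Y=1, Z=2, X=0, W=2, U=0) weight 4/75
  (Y=1, Z=2, X=0, W=3, U=0) weight 4/75
Group by Y:
  weight(Y=0) = 1/45
  weight(Y=1) = 8/75
Total weight = 1/45 + 8/75 = 29/225
P(Y=0 | obs) = 1/45 / 29/225 = 5/29
P(Y=1 | obs) = 8/75 / 29/225 = 24/29

P(Y = 1 | obs) = 24/29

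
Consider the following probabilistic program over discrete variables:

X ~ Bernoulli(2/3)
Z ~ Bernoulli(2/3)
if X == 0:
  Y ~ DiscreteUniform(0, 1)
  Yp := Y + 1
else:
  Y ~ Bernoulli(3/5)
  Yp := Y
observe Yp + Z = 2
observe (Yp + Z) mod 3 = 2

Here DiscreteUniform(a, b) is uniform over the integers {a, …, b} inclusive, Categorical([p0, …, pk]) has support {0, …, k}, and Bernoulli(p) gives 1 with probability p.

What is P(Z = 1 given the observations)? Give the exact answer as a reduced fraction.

P(Z = 1 | obs) = 34/39

Enumerate traces; 3 have nonzero weight after conditioning:
  (X=0, Z=0, Y=1) weight 1/18
  (X=0, Z=1, Y=0) weight 1/9
  (X=1, Z=1, Y=1) weight 4/15
Group by Z:
  weight(Z=0) = 1/18
  weight(Z=1) = 17/45
Total weight = 1/18 + 17/45 = 13/30
P(Z=0 | obs) = 1/18 / 13/30 = 5/39
P(Z=1 | obs) = 17/45 / 13/30 = 34/39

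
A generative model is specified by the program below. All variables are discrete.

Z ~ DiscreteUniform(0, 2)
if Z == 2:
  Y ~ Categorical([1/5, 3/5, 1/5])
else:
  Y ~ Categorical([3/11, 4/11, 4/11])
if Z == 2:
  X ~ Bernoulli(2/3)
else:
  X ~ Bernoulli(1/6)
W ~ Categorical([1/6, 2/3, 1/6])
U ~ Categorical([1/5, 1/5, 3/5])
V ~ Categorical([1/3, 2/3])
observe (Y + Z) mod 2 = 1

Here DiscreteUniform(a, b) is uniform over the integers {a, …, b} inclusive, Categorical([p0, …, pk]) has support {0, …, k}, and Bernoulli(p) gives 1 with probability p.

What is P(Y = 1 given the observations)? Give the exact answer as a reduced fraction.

Enumerate traces; 144 have nonzero weight after conditioning:
  (Z=0, Y=1, X=0, W=0, U=0, V=0) weight 1/891
  (Z=0, Y=1, X=0, W=0, U=0, V=1) weight 2/891
  (Z=0, Y=1, X=0, W=0, U=1, V=0) weight 1/891
  (Z=0, Y=1, X=0, W=0, U=1, V=1) weight 2/891
  (Z=0, Y=1, X=0, W=0, U=2, V=0) weight 1/297
  (Z=0, Y=1, X=0, W=0, U=2, V=1) weight 2/297
  (Z=0, Y=1, X=0, W=1, U=0, V=0) weight 4/891
  (Z=0, Y=1, X=0, W=1, U=0, V=1) weight 8/891
  (Z=1, Y=0, X=0, W=0, U=0, V=0) weight 1/1188
  (Z=1, Y=2, X=0, W=0, U=0, V=0) weight 1/891
  … 134 more
Group by Y:
  weight(Y=0) = 1/11
  weight(Y=1) = 53/165
  weight(Y=2) = 4/33
Total weight = 1/11 + 53/165 + 4/33 = 8/15
P(Y=0 | obs) = 1/11 / 8/15 = 15/88
P(Y=1 | obs) = 53/165 / 8/15 = 53/88
P(Y=2 | obs) = 4/33 / 8/15 = 5/22

P(Y = 1 | obs) = 53/88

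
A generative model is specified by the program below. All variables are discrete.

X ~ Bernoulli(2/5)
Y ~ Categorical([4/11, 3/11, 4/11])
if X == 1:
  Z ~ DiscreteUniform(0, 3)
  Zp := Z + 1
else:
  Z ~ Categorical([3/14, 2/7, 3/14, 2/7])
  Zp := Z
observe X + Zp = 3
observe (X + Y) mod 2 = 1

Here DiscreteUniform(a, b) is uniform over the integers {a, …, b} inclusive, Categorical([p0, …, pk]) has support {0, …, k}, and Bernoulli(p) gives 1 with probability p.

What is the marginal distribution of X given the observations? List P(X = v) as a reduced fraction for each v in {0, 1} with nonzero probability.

Enumerate traces; 3 have nonzero weight after conditioning:
  (X=0, Y=1, Z=3) weight 18/385
  (X=1, Y=0, Z=1) weight 2/55
  (X=1, Y=2, Z=1) weight 2/55
Group by X:
  weight(X=0) = 18/385
  weight(X=1) = 4/55
Total weight = 18/385 + 4/55 = 46/385
P(X=0 | obs) = 18/385 / 46/385 = 9/23
P(X=1 | obs) = 4/55 / 46/385 = 14/23

P(X=0) = 9/23, P(X=1) = 14/23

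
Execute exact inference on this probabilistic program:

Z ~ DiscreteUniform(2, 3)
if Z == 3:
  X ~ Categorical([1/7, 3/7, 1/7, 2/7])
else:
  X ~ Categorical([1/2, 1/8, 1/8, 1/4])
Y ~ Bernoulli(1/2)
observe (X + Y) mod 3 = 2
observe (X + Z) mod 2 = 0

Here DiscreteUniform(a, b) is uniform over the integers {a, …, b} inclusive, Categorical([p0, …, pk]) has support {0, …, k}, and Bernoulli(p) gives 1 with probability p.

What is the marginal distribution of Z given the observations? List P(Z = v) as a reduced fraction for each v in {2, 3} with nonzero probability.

P(Z=2) = 7/31, P(Z=3) = 24/31

Enumerate traces; 2 have nonzero weight after conditioning:
  (Z=2, X=2, Y=0) weight 1/32
  (Z=3, X=1, Y=1) weight 3/28
Group by Z:
  weight(Z=2) = 1/32
  weight(Z=3) = 3/28
Total weight = 1/32 + 3/28 = 31/224
P(Z=2 | obs) = 1/32 / 31/224 = 7/31
P(Z=3 | obs) = 3/28 / 31/224 = 24/31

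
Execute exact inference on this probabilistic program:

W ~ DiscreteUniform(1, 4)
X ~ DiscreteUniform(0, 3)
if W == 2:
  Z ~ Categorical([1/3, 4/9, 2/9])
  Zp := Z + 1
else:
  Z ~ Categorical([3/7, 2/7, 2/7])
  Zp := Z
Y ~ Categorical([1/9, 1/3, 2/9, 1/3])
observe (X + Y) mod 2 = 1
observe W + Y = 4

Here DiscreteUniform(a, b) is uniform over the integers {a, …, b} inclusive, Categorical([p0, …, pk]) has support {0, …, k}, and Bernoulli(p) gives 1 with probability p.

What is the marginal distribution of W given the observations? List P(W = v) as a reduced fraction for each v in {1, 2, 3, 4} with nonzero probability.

Enumerate traces; 24 have nonzero weight after conditioning:
  (W=1, X=0, Z=0, Y=3) weight 1/112
  (W=1, X=0, Z=1, Y=3) weight 1/168
  (W=1, X=0, Z=2, Y=3) weight 1/168
  (W=1, X=2, Z=0, Y=3) weight 1/112
  (W=1, X=2, Z=1, Y=3) weight 1/168
  (W=1, X=2, Z=2, Y=3) weight 1/168
  (W=2, X=1, Z=0, Y=2) weight 1/216
  (W=2, X=1, Z=1, Y=2) weight 1/162
  (W=3, X=0, Z=0, Y=1) weight 1/112
  (W=4, X=1, Z=0, Y=0) weight 1/336
  … 14 more
Group by W:
  weight(W=1) = 1/24
  weight(W=2) = 1/36
  weight(W=3) = 1/24
  weight(W=4) = 1/72
Total weight = 1/24 + 1/36 + 1/24 + 1/72 = 1/8
P(W=1 | obs) = 1/24 / 1/8 = 1/3
P(W=2 | obs) = 1/36 / 1/8 = 2/9
P(W=3 | obs) = 1/24 / 1/8 = 1/3
P(W=4 | obs) = 1/72 / 1/8 = 1/9

P(W=1) = 1/3, P(W=2) = 2/9, P(W=3) = 1/3, P(W=4) = 1/9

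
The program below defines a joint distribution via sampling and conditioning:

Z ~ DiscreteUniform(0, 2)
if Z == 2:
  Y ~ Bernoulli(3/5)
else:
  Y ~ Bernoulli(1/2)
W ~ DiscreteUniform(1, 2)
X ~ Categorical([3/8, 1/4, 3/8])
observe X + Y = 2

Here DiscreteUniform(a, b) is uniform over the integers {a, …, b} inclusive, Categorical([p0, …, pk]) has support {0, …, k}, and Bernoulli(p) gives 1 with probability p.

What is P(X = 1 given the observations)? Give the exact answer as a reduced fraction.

Enumerate traces; 12 have nonzero weight after conditioning:
  (Z=0, Y=0, W=1, X=2) weight 1/32
  (Z=0, Y=0, W=2, X=2) weight 1/32
  (Z=0, Y=1, W=1, X=1) weight 1/48
  (Z=0, Y=1, W=2, X=1) weight 1/48
  (Z=1, Y=0, W=1, X=2) weight 1/32
  (Z=1, Y=0, W=2, X=2) weight 1/32
  (Z=1, Y=1, W=1, X=1) weight 1/48
  (Z=1, Y=1, W=2, X=1) weight 1/48
  … 4 more
Group by X:
  weight(X=1) = 2/15
  weight(X=2) = 7/40
Total weight = 2/15 + 7/40 = 37/120
P(X=1 | obs) = 2/15 / 37/120 = 16/37
P(X=2 | obs) = 7/40 / 37/120 = 21/37

P(X = 1 | obs) = 16/37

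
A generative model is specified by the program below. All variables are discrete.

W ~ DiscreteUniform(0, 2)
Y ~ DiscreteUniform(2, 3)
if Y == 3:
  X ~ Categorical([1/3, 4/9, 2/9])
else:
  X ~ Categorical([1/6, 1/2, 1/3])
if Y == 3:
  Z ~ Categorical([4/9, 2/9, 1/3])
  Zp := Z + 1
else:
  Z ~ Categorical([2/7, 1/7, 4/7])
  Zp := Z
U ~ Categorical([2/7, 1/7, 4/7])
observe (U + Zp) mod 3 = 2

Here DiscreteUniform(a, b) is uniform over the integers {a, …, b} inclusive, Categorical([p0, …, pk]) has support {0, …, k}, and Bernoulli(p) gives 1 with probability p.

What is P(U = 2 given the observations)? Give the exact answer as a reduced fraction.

Enumerate traces; 54 have nonzero weight after conditioning:
  (W=0, Y=2, X=0, Z=0, U=2) weight 2/441
  (W=0, Y=2, X=0, Z=1, U=1) weight 1/1764
  (W=0, Y=2, X=0, Z=2, U=0) weight 2/441
  (W=0, Y=2, X=1, Z=0, U=2) weight 2/147
  (W=0, Y=2, X=1, Z=1, U=1) weight 1/588
  (W=0, Y=2, X=1, Z=2, U=0) weight 2/147
  (W=0, Y=2, X=2, Z=0, U=2) weight 4/441
  (W=0, Y=2, X=2, Z=1, U=1) weight 1/882
  … 46 more
Group by U:
  weight(U=0) = 50/441
  weight(U=1) = 37/882
  weight(U=2) = 26/147
Total weight = 50/441 + 37/882 + 26/147 = 293/882
P(U=0 | obs) = 50/441 / 293/882 = 100/293
P(U=1 | obs) = 37/882 / 293/882 = 37/293
P(U=2 | obs) = 26/147 / 293/882 = 156/293

P(U = 2 | obs) = 156/293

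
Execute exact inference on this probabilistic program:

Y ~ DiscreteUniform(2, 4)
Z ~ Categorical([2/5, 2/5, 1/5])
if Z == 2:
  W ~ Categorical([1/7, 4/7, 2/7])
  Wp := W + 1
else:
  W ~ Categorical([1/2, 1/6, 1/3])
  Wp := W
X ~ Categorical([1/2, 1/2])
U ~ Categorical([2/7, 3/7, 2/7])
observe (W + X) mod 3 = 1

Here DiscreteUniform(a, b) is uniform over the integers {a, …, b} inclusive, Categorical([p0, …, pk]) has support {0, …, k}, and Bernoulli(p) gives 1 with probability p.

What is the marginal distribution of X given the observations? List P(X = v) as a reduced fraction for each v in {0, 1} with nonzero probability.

P(X=0) = 26/71, P(X=1) = 45/71

Enumerate traces; 54 have nonzero weight after conditioning:
  (Y=2, Z=0, W=0, X=1, U=0) weight 1/105
  (Y=2, Z=0, W=0, X=1, U=1) weight 1/70
  (Y=2, Z=0, W=0, X=1, U=2) weight 1/105
  (Y=2, Z=0, W=1, X=0, U=0) weight 1/315
  (Y=2, Z=0, W=1, X=0, U=1) weight 1/210
  (Y=2, Z=0, W=1, X=0, U=2) weight 1/315
  (Y=2, Z=1, W=0, X=1, U=0) weight 1/105
  (Y=2, Z=1, W=0, X=1, U=1) weight 1/70
  … 46 more
Group by X:
  weight(X=0) = 13/105
  weight(X=1) = 3/14
Total weight = 13/105 + 3/14 = 71/210
P(X=0 | obs) = 13/105 / 71/210 = 26/71
P(X=1 | obs) = 3/14 / 71/210 = 45/71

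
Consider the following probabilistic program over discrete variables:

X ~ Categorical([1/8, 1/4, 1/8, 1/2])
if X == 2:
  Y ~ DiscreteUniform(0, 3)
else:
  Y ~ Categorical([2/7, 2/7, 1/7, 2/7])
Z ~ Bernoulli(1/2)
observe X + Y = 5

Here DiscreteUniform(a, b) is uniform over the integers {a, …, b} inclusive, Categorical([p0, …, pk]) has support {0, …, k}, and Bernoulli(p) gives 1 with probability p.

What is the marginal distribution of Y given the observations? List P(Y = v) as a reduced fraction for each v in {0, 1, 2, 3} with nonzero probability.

P(Y=2) = 16/23, P(Y=3) = 7/23

Enumerate traces; 4 have nonzero weight after conditioning:
  (X=2, Y=3, Z=0) weight 1/64
  (X=2, Y=3, Z=1) weight 1/64
  (X=3, Y=2, Z=0) weight 1/28
  (X=3, Y=2, Z=1) weight 1/28
Group by Y:
  weight(Y=2) = 1/14
  weight(Y=3) = 1/32
Total weight = 1/14 + 1/32 = 23/224
P(Y=2 | obs) = 1/14 / 23/224 = 16/23
P(Y=3 | obs) = 1/32 / 23/224 = 7/23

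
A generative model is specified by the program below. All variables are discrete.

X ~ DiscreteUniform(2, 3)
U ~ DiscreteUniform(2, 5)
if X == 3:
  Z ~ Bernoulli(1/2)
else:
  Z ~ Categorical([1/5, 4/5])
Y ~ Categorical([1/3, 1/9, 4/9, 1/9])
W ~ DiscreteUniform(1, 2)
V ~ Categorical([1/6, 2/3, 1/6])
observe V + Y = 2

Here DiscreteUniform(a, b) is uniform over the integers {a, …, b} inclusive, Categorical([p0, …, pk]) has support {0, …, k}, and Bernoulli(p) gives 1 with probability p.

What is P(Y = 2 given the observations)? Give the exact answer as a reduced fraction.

Enumerate traces; 96 have nonzero weight after conditioning:
  (X=2, U=2, Z=0, Y=0, W=1, V=2) weight 1/1440
  (X=2, U=2, Z=0, Y=0, W=2, V=2) weight 1/1440
  (X=2, U=2, Z=0, Y=1, W=1, V=1) weight 1/1080
  (X=2, U=2, Z=0, Y=1, W=2, V=1) weight 1/1080
  (X=2, U=2, Z=0, Y=2, W=1, V=0) weight 1/1080
  (X=2, U=2, Z=0, Y=2, W=2, V=0) weight 1/1080
  (X=2, U=2, Z=1, Y=0, W=1, V=2) weight 1/360
  (X=2, U=2, Z=1, Y=0, W=2, V=2) weight 1/360
  … 88 more
Group by Y:
  weight(Y=0) = 1/18
  weight(Y=1) = 2/27
  weight(Y=2) = 2/27
Total weight = 1/18 + 2/27 + 2/27 = 11/54
P(Y=0 | obs) = 1/18 / 11/54 = 3/11
P(Y=1 | obs) = 2/27 / 11/54 = 4/11
P(Y=2 | obs) = 2/27 / 11/54 = 4/11

P(Y = 2 | obs) = 4/11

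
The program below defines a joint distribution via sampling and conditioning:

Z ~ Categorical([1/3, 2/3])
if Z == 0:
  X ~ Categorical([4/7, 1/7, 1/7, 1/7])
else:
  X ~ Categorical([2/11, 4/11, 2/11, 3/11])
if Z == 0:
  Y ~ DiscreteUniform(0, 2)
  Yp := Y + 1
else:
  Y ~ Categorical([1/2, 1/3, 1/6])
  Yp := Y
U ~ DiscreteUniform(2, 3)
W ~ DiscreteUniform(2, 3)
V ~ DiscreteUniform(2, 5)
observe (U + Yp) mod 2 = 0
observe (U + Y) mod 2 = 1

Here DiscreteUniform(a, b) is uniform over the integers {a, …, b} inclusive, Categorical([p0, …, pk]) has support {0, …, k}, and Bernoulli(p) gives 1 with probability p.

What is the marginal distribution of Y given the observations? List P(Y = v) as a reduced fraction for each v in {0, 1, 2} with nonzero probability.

Enumerate traces; 96 have nonzero weight after conditioning:
  (Z=0, X=0, Y=0, U=3, W=2, V=2) weight 1/252
  (Z=0, X=0, Y=0, U=3, W=2, V=3) weight 1/252
  (Z=0, X=0, Y=0, U=3, W=2, V=4) weight 1/252
  (Z=0, X=0, Y=0, U=3, W=2, V=5) weight 1/252
  (Z=0, X=0, Y=0, U=3, W=3, V=2) weight 1/252
  (Z=0, X=0, Y=0, U=3, W=3, V=3) weight 1/252
  (Z=0, X=0, Y=0, U=3, W=3, V=4) weight 1/252
  (Z=0, X=0, Y=0, U=3, W=3, V=5) weight 1/252
  (Z=0, X=0, Y=1, U=2, W=2, V=2) weight 1/252
  (Z=0, X=0, Y=2, U=3, W=2, V=2) weight 1/252
  … 86 more
Group by Y:
  weight(Y=0) = 1/18
  weight(Y=1) = 1/18
  weight(Y=2) = 1/18
Total weight = 1/18 + 1/18 + 1/18 = 1/6
P(Y=0 | obs) = 1/18 / 1/6 = 1/3
P(Y=1 | obs) = 1/18 / 1/6 = 1/3
P(Y=2 | obs) = 1/18 / 1/6 = 1/3

P(Y=0) = 1/3, P(Y=1) = 1/3, P(Y=2) = 1/3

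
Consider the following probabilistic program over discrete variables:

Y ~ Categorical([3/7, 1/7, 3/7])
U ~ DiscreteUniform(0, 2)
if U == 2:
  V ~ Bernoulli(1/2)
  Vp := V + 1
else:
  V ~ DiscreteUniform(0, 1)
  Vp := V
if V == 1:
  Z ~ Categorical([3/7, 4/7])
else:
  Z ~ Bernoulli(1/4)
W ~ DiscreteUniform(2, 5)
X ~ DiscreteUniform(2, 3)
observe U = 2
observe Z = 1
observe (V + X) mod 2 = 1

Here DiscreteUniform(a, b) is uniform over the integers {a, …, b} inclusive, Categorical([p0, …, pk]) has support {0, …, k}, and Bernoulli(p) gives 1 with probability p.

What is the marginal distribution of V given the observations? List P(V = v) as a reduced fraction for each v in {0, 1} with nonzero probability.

P(V=0) = 7/23, P(V=1) = 16/23

Enumerate traces; 24 have nonzero weight after conditioning:
  (Y=0, U=2, V=0, Z=1, W=2, X=3) weight 1/448
  (Y=0, U=2, V=0, Z=1, W=3, X=3) weight 1/448
  (Y=0, U=2, V=0, Z=1, W=4, X=3) weight 1/448
  (Y=0, U=2, V=0, Z=1, W=5, X=3) weight 1/448
  (Y=0, U=2, V=1, Z=1, W=2, X=2) weight 1/196
  (Y=0, U=2, V=1, Z=1, W=3, X=2) weight 1/196
  (Y=0, U=2, V=1, Z=1, W=4, X=2) weight 1/196
  (Y=0, U=2, V=1, Z=1, W=5, X=2) weight 1/196
  … 16 more
Group by V:
  weight(V=0) = 1/48
  weight(V=1) = 1/21
Total weight = 1/48 + 1/21 = 23/336
P(V=0 | obs) = 1/48 / 23/336 = 7/23
P(V=1 | obs) = 1/21 / 23/336 = 16/23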